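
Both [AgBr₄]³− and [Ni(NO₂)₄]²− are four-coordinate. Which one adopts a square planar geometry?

[Ni(NO₂)₄]²−

For [AgBr₄]³−: Ligand charges: each bromide is −1. With an overall charge of −3 the silver centre must be in the +1 oxidation state. Ag sits in group 11, so the d-electron count is 11 − 1 = 10. A d¹⁰ ion has no crystal-field stabilisation preference between square planar and tetrahedral, so four ligands adopt the sterically favoured tetrahedral geometry. → tetrahedral.
For [Ni(NO₂)₄]²−: Summing ligand charges against the −2 overall charge gives an oxidation state of +2 for nickel. Nickel is a group-10 element; Ni(II) is therefore d⁸. Nitro (N-bound nitrite) is a strong-field ligand (high in the spectrochemical series). A 3d d⁸ ion with strong-field ligands gains enough CFSE to favour square planar over tetrahedral. → square planar.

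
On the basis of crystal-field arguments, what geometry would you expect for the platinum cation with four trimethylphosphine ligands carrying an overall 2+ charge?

Trimethylphosphine is neutral; balancing the +2 overall charge requires Pt(II).
Pt sits in group 10, so the d-electron count is 10 − 2 = 8.
Coordination number: 4.
A 5d d⁸ ion has a large crystal-field splitting; square planar leaves the high-energy d_{x²−y²} orbital empty and maximises CFSE.

square planar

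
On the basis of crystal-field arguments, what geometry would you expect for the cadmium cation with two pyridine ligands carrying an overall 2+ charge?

linear

Summing ligand charges against the +2 overall charge gives an oxidation state of +2 for cadmium.
Cd sits in group 12, so the d-electron count is 12 − 2 = 10.
With 2 monodentate ligands the coordination number is 2.
A d¹⁰ ion with only two ligands adopts a linear arrangement (sp hybridisation; no CFSE preference).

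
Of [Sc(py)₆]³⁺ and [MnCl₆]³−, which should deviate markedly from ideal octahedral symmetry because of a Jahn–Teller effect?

[Sc(py)₆]³⁺: Ligand charges: pyridine is neutral. With an overall charge of +3 the scandium centre must be in the +3 oxidation state. Sc sits in group 3, so the d-electron count is 3 − 3 = 0. The d⁰ configuration leaves the e_g set evenly filled (or empty) — no strong Jahn–Teller driving force.
[MnCl₆]³−: Summing ligand charges against the −3 overall charge gives an oxidation state of +3 for manganese. Group 7 minus oxidation state 3 gives a d⁴ configuration. Chloride is a weak-field ligand for a first-row metal, so the complex is high-spin. The t₂g³e_g¹ (high-spin) configuration has an unevenly filled e_g set; the Jahn–Teller theorem predicts a tetragonal distortion (typically axial elongation) to lift the degeneracy.

[MnCl₆]³−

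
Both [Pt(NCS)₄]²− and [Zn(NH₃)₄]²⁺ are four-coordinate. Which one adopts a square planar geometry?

For [Pt(NCS)₄]²−: Ligand charges: each isothiocyanate is −1. With an overall charge of −2 the platinum centre must be in the +2 oxidation state. Pt sits in group 10, so the d-electron count is 10 − 2 = 8. A 5d d⁸ ion has a large crystal-field splitting; square planar leaves the high-energy d_{x²−y²} orbital empty and maximises CFSE. → square planar.
For [Zn(NH₃)₄]²⁺: Summing ligand charges against the +2 overall charge gives an oxidation state of +2 for zinc. Group 12 minus oxidation state 2 gives a d¹⁰ configuration. A d¹⁰ ion has no crystal-field stabilisation preference between square planar and tetrahedral, so four ligands adopt the sterically favoured tetrahedral geometry. → tetrahedral.

[Pt(NCS)₄]²−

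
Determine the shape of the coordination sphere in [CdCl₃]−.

Each chloride is −1; balancing the −1 overall charge requires Cd(II).
Group 12 minus oxidation state 2 gives a d¹⁰ configuration.
Coordination number: 3.
Three ligands around a d¹⁰ centre minimise repulsion in a trigonal-planar arrangement.

trigonal planar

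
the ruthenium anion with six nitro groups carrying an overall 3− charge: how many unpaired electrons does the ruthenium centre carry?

1

Each nitro (N-bound nitrite) is −1; balancing the −3 overall charge requires Ru(III).
Ru sits in group 8, so the d-electron count is 8 − 3 = 5.
The spin state decides the count: a 4d ion has a large Δₒ and is invariably low-spin.
An octahedral low-spin d⁵ ion is t₂g⁵e_g⁰, giving 1 unpaired electron.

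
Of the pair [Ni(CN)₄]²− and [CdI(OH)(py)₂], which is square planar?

For [Ni(CN)₄]²−: Each cyanide is −1; balancing the −2 overall charge requires Ni(II). Nickel is a group-10 element; Ni(II) is therefore d⁸. Cyanide is a strong-field ligand (high in the spectrochemical series). A 3d d⁸ ion with strong-field ligands gains enough CFSE to favour square planar over tetrahedral. → square planar.
For [CdI(OH)(py)₂]: Each iodide is −1; each hydroxide is −1; pyridine is neutral; balancing the 0 overall charge requires Cd(II). Cd sits in group 12, so the d-electron count is 12 − 2 = 10. A d¹⁰ ion has no crystal-field stabilisation preference between square planar and tetrahedral, so four ligands adopt the sterically favoured tetrahedral geometry. → tetrahedral.

[Ni(CN)₄]²−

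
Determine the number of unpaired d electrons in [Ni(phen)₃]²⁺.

2 unpaired electrons

Summing ligand charges against the +2 overall charge gives an oxidation state of +2 for nickel.
Nickel is a group-10 element; Ni(II) is therefore d⁸.
Counting donor atoms: 3×1,10-phenanthroline (bidentate) → 6 donors. Coordination number = 6.
In an octahedral field the d⁸ configuration is t₂g⁶e_g² (only one arrangement possible), giving 2 unpaired electrons.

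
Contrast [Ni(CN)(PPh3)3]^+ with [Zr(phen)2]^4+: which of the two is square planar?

For [Ni(CN)(PPh3)3]^+: Each cyanide is −1; triphenylphosphine is neutral; balancing the +1 overall charge requires Ni(II). Group 10 minus oxidation state 2 gives a d⁸ configuration. Cyanide and triphenylphosphine are strong-field ligands (high in the spectrochemical series). A 3d d⁸ ion with strong-field ligands gains enough CFSE to favour square planar over tetrahedral. → square planar.
For [Zr(phen)2]^4+: Ligand charges: 1,10-phenanthroline is neutral. With an overall charge of +4 the zirconium centre must be in the +4 oxidation state. Zr sits in group 4, so the d-electron count is 4 − 4 = 0. A d⁰ ion has no crystal-field stabilisation preference between square planar and tetrahedral, so four ligands adopt the sterically favoured tetrahedral geometry. → tetrahedral.

[Ni(CN)(PPh3)3]^+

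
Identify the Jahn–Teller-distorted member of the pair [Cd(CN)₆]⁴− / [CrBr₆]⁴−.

[Cd(CN)₆]⁴−: Summing ligand charges against the −4 overall charge gives an oxidation state of +2 for cadmium. Cd sits in group 12, so the d-electron count is 12 − 2 = 10. The d¹⁰ configuration leaves the e_g set evenly filled (or empty) — no strong Jahn–Teller driving force.
[CrBr₆]⁴−: Ligand charges: each bromide is −1. With an overall charge of −4 the chromium centre must be in the +2 oxidation state. Group 6 minus oxidation state 2 gives a d⁴ configuration. Bromide is a weak-field ligand for a first-row metal, so the complex is high-spin. The t₂g³e_g¹ (high-spin) configuration has an unevenly filled e_g set; the Jahn–Teller theorem predicts a tetragonal distortion (typically axial elongation) to lift the degeneracy.

[CrBr₆]⁴−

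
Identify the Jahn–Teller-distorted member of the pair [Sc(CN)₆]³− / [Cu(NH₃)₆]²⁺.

[Sc(CN)₆]³−: Ligand charges: each cyanide is −1. With an overall charge of −3 the scandium centre must be in the +3 oxidation state. Group 3 minus oxidation state 3 gives a d⁰ configuration. The d⁰ configuration leaves the e_g set evenly filled (or empty) — no strong Jahn–Teller driving force.
[Cu(NH₃)₆]²⁺: Ammonia is neutral; balancing the +2 overall charge requires Cu(II). Cu sits in group 11, so the d-electron count is 11 − 2 = 9. The t₂g⁶e_g³ configuration has an unevenly filled e_g set; the Jahn–Teller theorem predicts a tetragonal distortion (typically axial elongation) to lift the degeneracy.

[Cu(NH₃)₆]²⁺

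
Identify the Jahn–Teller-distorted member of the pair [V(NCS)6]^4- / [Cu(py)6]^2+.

[V(NCS)6]^4-: Summing ligand charges against the −4 overall charge gives an oxidation state of +2 for vanadium. Group 5 minus oxidation state 2 gives a d³ configuration. The d³ configuration leaves the e_g set evenly filled (or empty) — no strong Jahn–Teller driving force.
[Cu(py)6]^2+: Ligand charges: pyridine is neutral. With an overall charge of +2 the copper centre must be in the +2 oxidation state. Group 11 minus oxidation state 2 gives a d⁹ configuration. The t₂g⁶e_g³ configuration has an unevenly filled e_g set; the Jahn–Teller theorem predicts a tetragonal distortion (typically axial elongation) to lift the degeneracy.

[Cu(py)6]^2+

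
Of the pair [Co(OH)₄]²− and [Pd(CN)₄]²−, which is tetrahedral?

[Co(OH)₄]²−

For [Co(OH)₄]²−: Ligand charges: each hydroxide is −1. With an overall charge of −2 the cobalt centre must be in the +2 oxidation state. Cobalt is a group-9 element; Co(II) is therefore d⁷. For a high-spin 3d d⁷ ion with weak-field ligands the small Δₜ gives little square-planar CFSE advantage, so four ligands adopt the sterically favoured tetrahedral geometry. → tetrahedral.
For [Pd(CN)₄]²−: Summing ligand charges against the −2 overall charge gives an oxidation state of +2 for palladium. Group 10 minus oxidation state 2 gives a d⁸ configuration. A 4d d⁸ ion has a large crystal-field splitting; square planar leaves the high-energy d_{x²−y²} orbital empty and maximises CFSE. → square planar.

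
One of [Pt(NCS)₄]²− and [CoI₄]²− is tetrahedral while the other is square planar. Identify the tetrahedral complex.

For [Pt(NCS)₄]²−: Each isothiocyanate is −1; balancing the −2 overall charge requires Pt(II). Platinum is a group-10 element; Pt(II) is therefore d⁸. A 5d d⁸ ion has a large crystal-field splitting; square planar leaves the high-energy d_{x²−y²} orbital empty and maximises CFSE. → square planar.
For [CoI₄]²−: Each iodide is −1; balancing the −2 overall charge requires Co(II). Co sits in group 9, so the d-electron count is 9 − 2 = 7. For a high-spin 3d d⁷ ion with weak-field ligands the small Δₜ gives little square-planar CFSE advantage, so four ligands adopt the sterically favoured tetrahedral geometry. → tetrahedral.

[CoI₄]²−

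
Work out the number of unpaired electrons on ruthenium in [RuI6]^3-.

1 unpaired electron

Ligand charges: each iodide is −1. With an overall charge of −3 the ruthenium centre must be in the +3 oxidation state.
Group 8 minus oxidation state 3 gives a d⁵ configuration.
The spin state decides the count: a 4d ion has a large Δₒ and is invariably low-spin.
An octahedral low-spin d⁵ ion is t₂g⁵e_g⁰, giving 1 unpaired electron.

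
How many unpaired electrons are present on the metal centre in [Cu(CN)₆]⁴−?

1 unpaired electron

Ligand charges: each cyanide is −1. With an overall charge of −4 the copper centre must be in the +2 oxidation state.
Group 11 minus oxidation state 2 gives a d⁹ configuration.
In an octahedral field the d⁹ configuration is t₂g⁶e_g³ (only one arrangement possible), giving 1 unpaired electron.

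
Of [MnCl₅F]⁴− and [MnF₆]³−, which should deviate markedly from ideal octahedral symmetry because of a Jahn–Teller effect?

[MnCl₅F]⁴−: Ligand charges: each chloride is −1; each fluoride is −1. With an overall charge of −4 the manganese centre must be in the +2 oxidation state. Manganese is a group-7 element; Mn(II) is therefore d⁵. Chloride and fluoride are weak-field ligands for a first-row metal, so the complex is high-spin. The d⁵ configuration leaves the e_g set evenly filled (or empty) — no strong Jahn–Teller driving force.
[MnF₆]³−: Ligand charges: each fluoride is −1. With an overall charge of −3 the manganese centre must be in the +3 oxidation state. Group 7 minus oxidation state 3 gives a d⁴ configuration. Fluoride is a weak-field ligand for a first-row metal, so the complex is high-spin. The t₂g³e_g¹ (high-spin) configuration has an unevenly filled e_g set; the Jahn–Teller theorem predicts a tetragonal distortion (typically axial elongation) to lift the degeneracy.

[MnF₆]³−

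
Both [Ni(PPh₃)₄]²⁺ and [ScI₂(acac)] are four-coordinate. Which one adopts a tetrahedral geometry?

[ScI₂(acac)]

For [Ni(PPh₃)₄]²⁺: Triphenylphosphine is neutral; balancing the +2 overall charge requires Ni(II). Group 10 minus oxidation state 2 gives a d⁸ configuration. Triphenylphosphine is a strong-field ligand (high in the spectrochemical series). A 3d d⁸ ion with strong-field ligands gains enough CFSE to favour square planar over tetrahedral. → square planar.
For [ScI₂(acac)]: Each iodide is −1; each acetylacetonate is −1; balancing the 0 overall charge requires Sc(III). Scandium is a group-3 element; Sc(III) is therefore d⁰. A d⁰ ion has no crystal-field stabilisation preference between square planar and tetrahedral, so four ligands adopt the sterically favoured tetrahedral geometry. → tetrahedral.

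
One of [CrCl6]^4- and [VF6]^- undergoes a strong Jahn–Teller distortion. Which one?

[CrCl6]^4-: Ligand charges: each chloride is −1. With an overall charge of −4 the chromium centre must be in the +2 oxidation state. Cr sits in group 6, so the d-electron count is 6 − 2 = 4. Chloride is a weak-field ligand for a first-row metal, so the complex is high-spin. The t₂g³e_g¹ (high-spin) configuration has an unevenly filled e_g set; the Jahn–Teller theorem predicts a tetragonal distortion (typically axial elongation) to lift the degeneracy.
[VF6]^-: Each fluoride is −1; balancing the −1 overall charge requires V(V). V sits in group 5, so the d-electron count is 5 − 5 = 0. The d⁰ configuration leaves the e_g set evenly filled (or empty) — no strong Jahn–Teller driving force.

[CrCl6]^4-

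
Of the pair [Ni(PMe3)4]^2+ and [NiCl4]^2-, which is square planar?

[Ni(PMe3)4]^2+

For [Ni(PMe3)4]^2+: Ligand charges: trimethylphosphine is neutral. With an overall charge of +2 the nickel centre must be in the +2 oxidation state. Group 10 minus oxidation state 2 gives a d⁸ configuration. Trimethylphosphine is a strong-field ligand (high in the spectrochemical series). A 3d d⁸ ion with strong-field ligands gains enough CFSE to favour square planar over tetrahedral. → square planar.
For [NiCl4]^2-: Each chloride is −1; balancing the −2 overall charge requires Ni(II). Group 10 minus oxidation state 2 gives a d⁸ configuration. Chloride is a weak-field ligand. With weak-field ligands the CFSE gain from square planar is small, so a 3d d⁸ ion takes the sterically preferred tetrahedral geometry. → tetrahedral.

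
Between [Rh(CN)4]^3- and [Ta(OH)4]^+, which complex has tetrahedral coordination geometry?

[Ta(OH)4]^+

For [Rh(CN)4]^3-: Ligand charges: each cyanide is −1. With an overall charge of −3 the rhodium centre must be in the +1 oxidation state. Group 9 minus oxidation state 1 gives a d⁸ configuration. A 4d d⁸ ion has a large crystal-field splitting; square planar leaves the high-energy d_{x²−y²} orbital empty and maximises CFSE. → square planar.
For [Ta(OH)4]^+: Summing ligand charges against the +1 overall charge gives an oxidation state of +5 for tantalum. Group 5 minus oxidation state 5 gives a d⁰ configuration. A d⁰ ion has no crystal-field stabilisation preference between square planar and tetrahedral, so four ligands adopt the sterically favoured tetrahedral geometry. → tetrahedral.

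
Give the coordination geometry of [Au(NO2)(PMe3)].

Summing ligand charges against the 0 overall charge gives an oxidation state of +1 for gold.
Au sits in group 11, so the d-electron count is 11 − 1 = 10.
Coordination number: 2.
A d¹⁰ ion with only two ligands adopts a linear arrangement (sp hybridisation; no CFSE preference).

linear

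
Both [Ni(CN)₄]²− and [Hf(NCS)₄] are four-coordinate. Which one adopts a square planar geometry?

For [Ni(CN)₄]²−: Ligand charges: each cyanide is −1. With an overall charge of −2 the nickel centre must be in the +2 oxidation state. Group 10 minus oxidation state 2 gives a d⁸ configuration. Cyanide is a strong-field ligand (high in the spectrochemical series). A 3d d⁸ ion with strong-field ligands gains enough CFSE to favour square planar over tetrahedral. → square planar.
For [Hf(NCS)₄]: Ligand charges: each isothiocyanate is −1. With an overall charge of 0 the hafnium centre must be in the +4 oxidation state. Group 4 minus oxidation state 4 gives a d⁰ configuration. A d⁰ ion has no crystal-field stabilisation preference between square planar and tetrahedral, so four ligands adopt the sterically favoured tetrahedral geometry. → tetrahedral.

[Ni(CN)₄]²−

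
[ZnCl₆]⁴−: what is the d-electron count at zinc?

Ligand charges: each chloride is −1. With an overall charge of −4 the zinc centre must be in the +2 oxidation state.
Zinc is a group-12 element; Zn(II) is therefore d¹⁰.

d¹⁰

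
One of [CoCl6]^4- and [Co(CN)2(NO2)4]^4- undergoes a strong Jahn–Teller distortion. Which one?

[Co(CN)2(NO2)4]^4-

[CoCl6]^4-: Each chloride is −1; balancing the −4 overall charge requires Co(II). Cobalt is a group-9 element; Co(II) is therefore d⁷. Chloride is a weak-field ligand for a first-row metal, so the complex is high-spin. The d⁷ configuration leaves the e_g set evenly filled (or empty) — no strong Jahn–Teller driving force.
[Co(CN)2(NO2)4]^4-: Ligand charges: each cyanide is −1; each nitro (N-bound nitrite) is −1. With an overall charge of −4 the cobalt centre must be in the +2 oxidation state. Cobalt is a group-9 element; Co(II) is therefore d⁷. Cyanide and nitro (N-bound nitrite) are strong-field ligands (high in the spectrochemical series) for a first-row metal, so the complex is low-spin. The t₂g⁶e_g¹ (low-spin) configuration has an unevenly filled e_g set; the Jahn–Teller theorem predicts a tetragonal distortion (typically axial elongation) to lift the degeneracy.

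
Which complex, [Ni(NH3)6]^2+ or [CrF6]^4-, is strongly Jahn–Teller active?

[CrF6]^4-

[Ni(NH3)6]^2+: Ammonia is neutral; balancing the +2 overall charge requires Ni(II). Nickel is a group-10 element; Ni(II) is therefore d⁸. The d⁸ configuration leaves the e_g set evenly filled (or empty) — no strong Jahn–Teller driving force.
[CrF6]^4-: Summing ligand charges against the −4 overall charge gives an oxidation state of +2 for chromium. Cr sits in group 6, so the d-electron count is 6 − 2 = 4. Fluoride is a weak-field ligand for a first-row metal, so the complex is high-spin. The t₂g³e_g¹ (high-spin) configuration has an unevenly filled e_g set; the Jahn–Teller theorem predicts a tetragonal distortion (typically axial elongation) to lift the degeneracy.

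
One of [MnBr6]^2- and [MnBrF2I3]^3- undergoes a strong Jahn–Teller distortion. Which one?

[MnBr6]^2-: Ligand charges: each bromide is −1. With an overall charge of −2 the manganese centre must be in the +4 oxidation state. Group 7 minus oxidation state 4 gives a d³ configuration. The d³ configuration leaves the e_g set evenly filled (or empty) — no strong Jahn–Teller driving force.
[MnBrF2I3]^3-: Ligand charges: each bromide is −1; each fluoride is −1; each iodide is −1. With an overall charge of −3 the manganese centre must be in the +3 oxidation state. Manganese is a group-7 element; Mn(III) is therefore d⁴. Bromide, fluoride, and iodide are weak-field ligands for a first-row metal, so the complex is high-spin. The t₂g³e_g¹ (high-spin) configuration has an unevenly filled e_g set; the Jahn–Teller theorem predicts a tetragonal distortion (typically axial elongation) to lift the degeneracy.

[MnBrF2I3]^3-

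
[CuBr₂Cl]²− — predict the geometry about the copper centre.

Each bromide is −1; each chloride is −1; balancing the −2 overall charge requires Cu(I).
Copper is a group-11 element; Cu(I) is therefore d¹⁰.
Coordination number: 3.
Three ligands around a d¹⁰ centre minimise repulsion in a trigonal-planar arrangement.

trigonal planar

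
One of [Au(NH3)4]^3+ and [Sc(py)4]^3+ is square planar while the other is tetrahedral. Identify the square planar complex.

For [Au(NH3)4]^3+: Summing ligand charges against the +3 overall charge gives an oxidation state of +3 for gold. Au sits in group 11, so the d-electron count is 11 − 3 = 8. A 5d d⁸ ion has a large crystal-field splitting; square planar leaves the high-energy d_{x²−y²} orbital empty and maximises CFSE. → square planar.
For [Sc(py)4]^3+: Pyridine is neutral; balancing the +3 overall charge requires Sc(III). Sc sits in group 3, so the d-electron count is 3 − 3 = 0. A d⁰ ion has no crystal-field stabilisation preference between square planar and tetrahedral, so four ligands adopt the sterically favoured tetrahedral geometry. → tetrahedral.

[Au(NH3)4]^3+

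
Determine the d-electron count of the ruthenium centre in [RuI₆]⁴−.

Ligand charges: each iodide is −1. With an overall charge of −4 the ruthenium centre must be in the +2 oxidation state.
Ru sits in group 8, so the d-electron count is 8 − 2 = 6.

d⁶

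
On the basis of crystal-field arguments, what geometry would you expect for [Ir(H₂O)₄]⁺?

square planar

Water is neutral; balancing the +1 overall charge requires Ir(I).
Group 9 minus oxidation state 1 gives a d⁸ configuration.
Coordination number: 4.
A 5d d⁸ ion has a large crystal-field splitting; square planar leaves the high-energy d_{x²−y²} orbital empty and maximises CFSE.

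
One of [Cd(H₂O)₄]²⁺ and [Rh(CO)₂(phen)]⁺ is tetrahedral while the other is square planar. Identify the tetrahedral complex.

[Cd(H₂O)₄]²⁺

For [Cd(H₂O)₄]²⁺: Summing ligand charges against the +2 overall charge gives an oxidation state of +2 for cadmium. Group 12 minus oxidation state 2 gives a d¹⁰ configuration. A d¹⁰ ion has no crystal-field stabilisation preference between square planar and tetrahedral, so four ligands adopt the sterically favoured tetrahedral geometry. → tetrahedral.
For [Rh(CO)₂(phen)]⁺: Carbonyl is neutral; 1,10-phenanthroline is neutral; balancing the +1 overall charge requires Rh(I). Rhodium is a group-9 element; Rh(I) is therefore d⁸. A 4d d⁸ ion has a large crystal-field splitting; square planar leaves the high-energy d_{x²−y²} orbital empty and maximises CFSE. → square planar.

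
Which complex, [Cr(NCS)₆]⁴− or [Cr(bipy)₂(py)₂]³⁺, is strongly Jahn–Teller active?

[Cr(NCS)₆]⁴−

[Cr(NCS)₆]⁴−: Ligand charges: each isothiocyanate is −1. With an overall charge of −4 the chromium centre must be in the +2 oxidation state. Cr sits in group 6, so the d-electron count is 6 − 2 = 4. Isothiocyanate is a weak-field ligand for a first-row metal, so the complex is high-spin. The t₂g³e_g¹ (high-spin) configuration has an unevenly filled e_g set; the Jahn–Teller theorem predicts a tetragonal distortion (typically axial elongation) to lift the degeneracy.
[Cr(bipy)₂(py)₂]³⁺: 2,2′-bipyridine is neutral; pyridine is neutral; balancing the +3 overall charge requires Cr(III). Chromium is a group-6 element; Cr(III) is therefore d³. The d³ configuration leaves the e_g set evenly filled (or empty) — no strong Jahn–Teller driving force.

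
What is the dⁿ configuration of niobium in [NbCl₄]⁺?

d0

Each chloride is −1; balancing the +1 overall charge requires Nb(V).
Niobium is a group-5 element; Nb(V) is therefore d⁰.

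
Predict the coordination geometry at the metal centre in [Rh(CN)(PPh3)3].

Each cyanide is −1; triphenylphosphine is neutral; balancing the 0 overall charge requires Rh(I).
Rh sits in group 9, so the d-electron count is 9 − 1 = 8.
Coordination number: 4.
A 4d d⁸ ion has a large crystal-field splitting; square planar leaves the high-energy d_{x²−y²} orbital empty and maximises CFSE.

square planar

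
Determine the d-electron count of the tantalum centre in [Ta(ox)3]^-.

d0

Each oxalate is −2; balancing the −1 overall charge requires Ta(V).
Tantalum is a group-5 element; Ta(V) is therefore d⁰.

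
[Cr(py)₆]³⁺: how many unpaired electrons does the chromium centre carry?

Summing ligand charges against the +3 overall charge gives an oxidation state of +3 for chromium.
Cr sits in group 6, so the d-electron count is 6 − 3 = 3.
In an octahedral field the d³ configuration is t₂g³e_g⁰ (only one arrangement possible), giving 3 unpaired electrons.

3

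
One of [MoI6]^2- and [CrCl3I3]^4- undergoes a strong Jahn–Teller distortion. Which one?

[MoI6]^2-: Each iodide is −1; balancing the −2 overall charge requires Mo(IV). Molybdenum is a group-6 element; Mo(IV) is therefore d². The d² configuration leaves the e_g set evenly filled (or empty) — no strong Jahn–Teller driving force.
[CrCl3I3]^4-: Summing ligand charges against the −4 overall charge gives an oxidation state of +2 for chromium. Chromium is a group-6 element; Cr(II) is therefore d⁴. Chloride and iodide are weak-field ligands for a first-row metal, so the complex is high-spin. The t₂g³e_g¹ (high-spin) configuration has an unevenly filled e_g set; the Jahn–Teller theorem predicts a tetragonal distortion (typically axial elongation) to lift the degeneracy.

[CrCl3I3]^4-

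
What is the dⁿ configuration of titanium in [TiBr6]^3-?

Summing ligand charges against the −3 overall charge gives an oxidation state of +3 for titanium.
Ti sits in group 4, so the d-electron count is 4 − 3 = 1.

d1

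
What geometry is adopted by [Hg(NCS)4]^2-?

Each isothiocyanate is −1; balancing the −2 overall charge requires Hg(II).
Hg sits in group 12, so the d-electron count is 12 − 2 = 10.
With 4 monodentate ligands the coordination number is 4.
A d¹⁰ ion has no crystal-field stabilisation preference between square planar and tetrahedral, so four ligands adopt the sterically favoured tetrahedral geometry.

tetrahedral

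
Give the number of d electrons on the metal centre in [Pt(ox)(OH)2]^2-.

d8

Summing ligand charges against the −2 overall charge gives an oxidation state of +2 for platinum.
Pt sits in group 10, so the d-electron count is 10 − 2 = 8.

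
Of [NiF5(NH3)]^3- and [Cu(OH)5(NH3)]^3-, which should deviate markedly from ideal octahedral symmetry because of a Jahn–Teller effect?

[NiF5(NH3)]^3-: Summing ligand charges against the −3 overall charge gives an oxidation state of +2 for nickel. Ni sits in group 10, so the d-electron count is 10 − 2 = 8. The d⁸ configuration leaves the e_g set evenly filled (or empty) — no strong Jahn–Teller driving force.
[Cu(OH)5(NH3)]^3-: Summing ligand charges against the −3 overall charge gives an oxidation state of +2 for copper. Cu sits in group 11, so the d-electron count is 11 − 2 = 9. The t₂g⁶e_g³ configuration has an unevenly filled e_g set; the Jahn–Teller theorem predicts a tetragonal distortion (typically axial elongation) to lift the degeneracy.

[Cu(OH)5(NH3)]^3-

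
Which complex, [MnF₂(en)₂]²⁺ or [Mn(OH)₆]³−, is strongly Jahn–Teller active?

[MnF₂(en)₂]²⁺: Summing ligand charges against the +2 overall charge gives an oxidation state of +4 for manganese. Group 7 minus oxidation state 4 gives a d³ configuration. The d³ configuration leaves the e_g set evenly filled (or empty) — no strong Jahn–Teller driving force.
[Mn(OH)₆]³−: Each hydroxide is −1; balancing the −3 overall charge requires Mn(III). Mn sits in group 7, so the d-electron count is 7 − 3 = 4. Hydroxide is a weak-field ligand for a first-row metal, so the complex is high-spin. The t₂g³e_g¹ (high-spin) configuration has an unevenly filled e_g set; the Jahn–Teller theorem predicts a tetragonal distortion (typically axial elongation) to lift the degeneracy.

[Mn(OH)₆]³−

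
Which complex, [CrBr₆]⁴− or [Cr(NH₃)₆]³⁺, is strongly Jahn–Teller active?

[CrBr₆]⁴−: Ligand charges: each bromide is −1. With an overall charge of −4 the chromium centre must be in the +2 oxidation state. Chromium is a group-6 element; Cr(II) is therefore d⁴. Bromide is a weak-field ligand for a first-row metal, so the complex is high-spin. The t₂g³e_g¹ (high-spin) configuration has an unevenly filled e_g set; the Jahn–Teller theorem predicts a tetragonal distortion (typically axial elongation) to lift the degeneracy.
[Cr(NH₃)₆]³⁺: Ligand charges: ammonia is neutral. With an overall charge of +3 the chromium centre must be in the +3 oxidation state. Cr sits in group 6, so the d-electron count is 6 − 3 = 3. The d³ configuration leaves the e_g set evenly filled (or empty) — no strong Jahn–Teller driving force.

[CrBr₆]⁴−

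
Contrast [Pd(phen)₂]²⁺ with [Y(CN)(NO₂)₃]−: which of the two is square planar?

For [Pd(phen)₂]²⁺: Summing ligand charges against the +2 overall charge gives an oxidation state of +2 for palladium. Pd sits in group 10, so the d-electron count is 10 − 2 = 8. A 4d d⁸ ion has a large crystal-field splitting; square planar leaves the high-energy d_{x²−y²} orbital empty and maximises CFSE. → square planar.
For [Y(CN)(NO₂)₃]−: Summing ligand charges against the −1 overall charge gives an oxidation state of +3 for yttrium. Yttrium is a group-3 element; Y(III) is therefore d⁰. A d⁰ ion has no crystal-field stabilisation preference between square planar and tetrahedral, so four ligands adopt the sterically favoured tetrahedral geometry. → tetrahedral.

[Pd(phen)₂]²⁺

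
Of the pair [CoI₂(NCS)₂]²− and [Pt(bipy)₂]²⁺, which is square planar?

For [CoI₂(NCS)₂]²−: Ligand charges: each iodide is −1; each isothiocyanate is −1. With an overall charge of −2 the cobalt centre must be in the +2 oxidation state. Group 9 minus oxidation state 2 gives a d⁷ configuration. For a high-spin 3d d⁷ ion with weak-field ligands the small Δₜ gives little square-planar CFSE advantage, so four ligands adopt the sterically favoured tetrahedral geometry. → tetrahedral.
For [Pt(bipy)₂]²⁺: Summing ligand charges against the +2 overall charge gives an oxidation state of +2 for platinum. Platinum is a group-10 element; Pt(II) is therefore d⁸. A 5d d⁸ ion has a large crystal-field splitting; square planar leaves the high-energy d_{x²−y²} orbital empty and maximises CFSE. → square planar.

[Pt(bipy)₂]²⁺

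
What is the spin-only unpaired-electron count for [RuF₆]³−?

Summing ligand charges against the −3 overall charge gives an oxidation state of +3 for ruthenium.
Ruthenium is a group-8 element; Ru(III) is therefore d⁵.
The spin state decides the count: a 4d ion has a large Δₒ and is invariably low-spin.
An octahedral low-spin d⁵ ion is t₂g⁵e_g⁰, giving 1 unpaired electron.

1 unpaired electron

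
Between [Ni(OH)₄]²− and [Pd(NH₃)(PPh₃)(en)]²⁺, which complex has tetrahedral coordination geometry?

[Ni(OH)₄]²−

For [Ni(OH)₄]²−: Each hydroxide is −1; balancing the −2 overall charge requires Ni(II). Nickel is a group-10 element; Ni(II) is therefore d⁸. Hydroxide is a weak-field ligand. With weak-field ligands the CFSE gain from square planar is small, so a 3d d⁸ ion takes the sterically preferred tetrahedral geometry. → tetrahedral.
For [Pd(NH₃)(PPh₃)(en)]²⁺: Ammonia is neutral; triphenylphosphine is neutral; ethylenediamine is neutral; balancing the +2 overall charge requires Pd(II). Group 10 minus oxidation state 2 gives a d⁸ configuration. A 4d d⁸ ion has a large crystal-field splitting; square planar leaves the high-energy d_{x²−y²} orbital empty and maximises CFSE. → square planar.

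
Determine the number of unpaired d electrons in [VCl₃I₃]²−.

1

Summing ligand charges against the −2 overall charge gives an oxidation state of +4 for vanadium.
Vanadium is a group-5 element; V(IV) is therefore d¹.
In an octahedral field the d¹ configuration is t₂g¹e_g⁰ (only one arrangement possible), giving 1 unpaired electron.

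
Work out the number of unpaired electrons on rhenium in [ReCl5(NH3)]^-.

Each chloride is −1; ammonia is neutral; balancing the −1 overall charge requires Re(IV).
Rhenium is a group-7 element; Re(IV) is therefore d³.
In an octahedral field the d³ configuration is t₂g³e_g⁰ (only one arrangement possible), giving 3 unpaired electrons.

3 unpaired electrons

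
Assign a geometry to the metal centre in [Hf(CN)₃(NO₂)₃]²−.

octahedral

Summing ligand charges against the −2 overall charge gives an oxidation state of +4 for hafnium.
Hafnium is a group-4 element; Hf(IV) is therefore d⁰.
With 6 monodentate ligands the coordination number is 6.
Six donors around a single metal centre give an octahedral coordination sphere.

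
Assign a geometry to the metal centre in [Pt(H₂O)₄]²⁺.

Ligand charges: water is neutral. With an overall charge of +2 the platinum centre must be in the +2 oxidation state.
Group 10 minus oxidation state 2 gives a d⁸ configuration.
With 4 monodentate ligands the coordination number is 4.
A 5d d⁸ ion has a large crystal-field splitting; square planar leaves the high-energy d_{x²−y²} orbital empty and maximises CFSE.

square planar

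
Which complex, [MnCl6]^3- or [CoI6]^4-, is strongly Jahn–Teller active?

[MnCl6]^3-: Ligand charges: each chloride is −1. With an overall charge of −3 the manganese centre must be in the +3 oxidation state. Manganese is a group-7 element; Mn(III) is therefore d⁴. Chloride is a weak-field ligand for a first-row metal, so the complex is high-spin. The t₂g³e_g¹ (high-spin) configuration has an unevenly filled e_g set; the Jahn–Teller theorem predicts a tetragonal distortion (typically axial elongation) to lift the degeneracy.
[CoI6]^4-: Ligand charges: each iodide is −1. With an overall charge of −4 the cobalt centre must be in the +2 oxidation state. Cobalt is a group-9 element; Co(II) is therefore d⁷. Iodide is a weak-field ligand for a first-row metal, so the complex is high-spin. The d⁷ configuration leaves the e_g set evenly filled (or empty) — no strong Jahn–Teller driving force.

[MnCl6]^3-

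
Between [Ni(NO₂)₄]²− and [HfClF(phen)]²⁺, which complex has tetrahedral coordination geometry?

For [Ni(NO₂)₄]²−: Each nitro (N-bound nitrite) is −1; balancing the −2 overall charge requires Ni(II). Group 10 minus oxidation state 2 gives a d⁸ configuration. Nitro (N-bound nitrite) is a strong-field ligand (high in the spectrochemical series). A 3d d⁸ ion with strong-field ligands gains enough CFSE to favour square planar over tetrahedral. → square planar.
For [HfClF(phen)]²⁺: Summing ligand charges against the +2 overall charge gives an oxidation state of +4 for hafnium. Hf sits in group 4, so the d-electron count is 4 − 4 = 0. A d⁰ ion has no crystal-field stabilisation preference between square planar and tetrahedral, so four ligands adopt the sterically favoured tetrahedral geometry. → tetrahedral.

[HfClF(phen)]²⁺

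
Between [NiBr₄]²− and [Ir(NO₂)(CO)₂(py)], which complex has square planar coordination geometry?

For [NiBr₄]²−: Summing ligand charges against the −2 overall charge gives an oxidation state of +2 for nickel. Ni sits in group 10, so the d-electron count is 10 − 2 = 8. Bromide is a weak-field ligand. With weak-field ligands the CFSE gain from square planar is small, so a 3d d⁸ ion takes the sterically preferred tetrahedral geometry. → tetrahedral.
For [Ir(NO₂)(CO)₂(py)]: Ligand charges: each nitro (N-bound nitrite) is −1; carbonyl is neutral; pyridine is neutral. With an overall charge of 0 the iridium centre must be in the +1 oxidation state. Iridium is a group-9 element; Ir(I) is therefore d⁸. A 5d d⁸ ion has a large crystal-field splitting; square planar leaves the high-energy d_{x²−y²} orbital empty and maximises CFSE. → square planar.

[Ir(NO₂)(CO)₂(py)]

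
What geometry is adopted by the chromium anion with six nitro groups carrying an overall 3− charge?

octahedral

Each nitro (N-bound nitrite) is −1; balancing the −3 overall charge requires Cr(III).
Chromium is a group-6 element; Cr(III) is therefore d³.
Coordination number: 6.
Six donors around a single metal centre give an octahedral coordination sphere.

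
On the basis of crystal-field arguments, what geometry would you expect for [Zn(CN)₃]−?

trigonal planar

Ligand charges: each cyanide is −1. With an overall charge of −1 the zinc centre must be in the +2 oxidation state.
Group 12 minus oxidation state 2 gives a d¹⁰ configuration.
With 3 monodentate ligands the coordination number is 3.
Three ligands around a d¹⁰ centre minimise repulsion in a trigonal-planar arrangement.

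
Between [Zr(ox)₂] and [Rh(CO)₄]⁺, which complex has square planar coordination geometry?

[Rh(CO)₄]⁺

For [Zr(ox)₂]: Ligand charges: each oxalate is −2. With an overall charge of 0 the zirconium centre must be in the +4 oxidation state. Group 4 minus oxidation state 4 gives a d⁰ configuration. A d⁰ ion has no crystal-field stabilisation preference between square planar and tetrahedral, so four ligands adopt the sterically favoured tetrahedral geometry. → tetrahedral.
For [Rh(CO)₄]⁺: Carbonyl is neutral; balancing the +1 overall charge requires Rh(I). Group 9 minus oxidation state 1 gives a d⁸ configuration. A 4d d⁸ ion has a large crystal-field splitting; square planar leaves the high-energy d_{x²−y²} orbital empty and maximises CFSE. → square planar.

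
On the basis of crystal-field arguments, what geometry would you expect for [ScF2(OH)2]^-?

tetrahedral

Each fluoride is −1; each hydroxide is −1; balancing the −1 overall charge requires Sc(III).
Sc sits in group 3, so the d-electron count is 3 − 3 = 0.
Coordination number: 4.
A d⁰ ion has no crystal-field stabilisation preference between square planar and tetrahedral, so four ligands adopt the sterically favoured tetrahedral geometry.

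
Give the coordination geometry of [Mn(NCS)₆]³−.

octahedral

Each isothiocyanate is −1; balancing the −3 overall charge requires Mn(III).
Mn sits in group 7, so the d-electron count is 7 − 3 = 4.
With 6 monodentate ligands the coordination number is 6.
Six donors around a single metal centre give an octahedral coordination sphere.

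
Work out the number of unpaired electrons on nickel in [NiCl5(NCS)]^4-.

2

Summing ligand charges against the −4 overall charge gives an oxidation state of +2 for nickel.
Group 10 minus oxidation state 2 gives a d⁸ configuration.
In an octahedral field the d⁸ configuration is t₂g⁶e_g² (only one arrangement possible), giving 2 unpaired electrons.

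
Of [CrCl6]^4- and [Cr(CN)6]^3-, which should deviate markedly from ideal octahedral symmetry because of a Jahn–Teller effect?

[CrCl6]^4-: Summing ligand charges against the −4 overall charge gives an oxidation state of +2 for chromium. Cr sits in group 6, so the d-electron count is 6 − 2 = 4. Chloride is a weak-field ligand for a first-row metal, so the complex is high-spin. The t₂g³e_g¹ (high-spin) configuration has an unevenly filled e_g set; the Jahn–Teller theorem predicts a tetragonal distortion (typically axial elongation) to lift the degeneracy.
[Cr(CN)6]^3-: Ligand charges: each cyanide is −1. With an overall charge of −3 the chromium centre must be in the +3 oxidation state. Chromium is a group-6 element; Cr(III) is therefore d³. The d³ configuration leaves the e_g set evenly filled (or empty) — no strong Jahn–Teller driving force.

[CrCl6]^4-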